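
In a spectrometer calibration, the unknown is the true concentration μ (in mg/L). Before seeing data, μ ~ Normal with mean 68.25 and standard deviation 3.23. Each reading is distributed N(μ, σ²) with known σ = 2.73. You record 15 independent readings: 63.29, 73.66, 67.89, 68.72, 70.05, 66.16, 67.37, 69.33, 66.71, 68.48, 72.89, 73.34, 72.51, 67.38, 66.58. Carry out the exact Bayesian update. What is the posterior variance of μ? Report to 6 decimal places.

For Normal data with known variance σ², a Normal(μ₀, σ₀²) prior on μ is conjugate. Posterior precision = 1/σ₀² + n/σ²; posterior mean is the precision-weighted average of μ₀ and x̄.
σ₀² = 3.23² = 10.4329, σ² = 2.73² = 7.4529; σ² + n·σ₀² = 7.4529 + 15·10.4329 = 163.9464.
Posterior precision = 1/σ₀² + n/σ² = 1/10.4329 + 15/7.4529 = (σ² + n·σ₀²)/(σ₀²σ²) = 163.9464/(10.4329·7.4529); posterior variance σₙ² = σ₀²σ²/(σ² + n·σ₀²) = 10.4329·7.4529/163.9464 = 0.474273.

0.474273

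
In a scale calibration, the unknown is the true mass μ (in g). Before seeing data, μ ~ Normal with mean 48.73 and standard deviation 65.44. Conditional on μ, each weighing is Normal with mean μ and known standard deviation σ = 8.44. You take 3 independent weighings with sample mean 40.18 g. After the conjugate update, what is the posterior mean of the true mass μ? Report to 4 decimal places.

40.2271

For Normal data with known variance σ², a Normal(μ₀, σ₀²) prior on μ is conjugate. Posterior precision = 1/σ₀² + n/σ²; posterior mean is the precision-weighted average of μ₀ and x̄.
n·x̄ = 3·40.18 = 120.54.
σ₀² = 65.44² = 4282.3936, σ² = 8.44² = 71.2336; σ² + n·σ₀² = 71.2336 + 3·4282.3936 = 12918.4144.
Posterior mean = (μ₀/σ₀² + n·x̄/σ²)/(1/σ₀² + n/σ²) = (σ²·μ₀ + σ₀²·n·x̄)/(σ² + n·σ₀²) = (71.2336·48.73 + 4282.3936·120.54)/12918.4144 = 519670.937872/12918.4144 = 40.2271.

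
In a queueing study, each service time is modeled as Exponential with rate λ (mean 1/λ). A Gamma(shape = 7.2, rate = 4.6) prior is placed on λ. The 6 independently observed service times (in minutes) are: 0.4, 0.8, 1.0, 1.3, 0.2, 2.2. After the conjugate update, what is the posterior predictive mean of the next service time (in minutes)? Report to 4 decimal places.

With a Gamma(shape α, rate β) prior on the exponential rate λ, the posterior after n observations with total T = Σxᵢ is Gamma(α+n, β+T).
Sum of observations T = 5.9 minutes; n = 6.
Posterior: Gamma(7.2+6, 4.6+5.9) = Gamma(13.2, 10.5).
The predictive distribution for the next observation is Lomax; its mean is β/(α−1) = 10.5/12.2 = 0.8607.

0.8607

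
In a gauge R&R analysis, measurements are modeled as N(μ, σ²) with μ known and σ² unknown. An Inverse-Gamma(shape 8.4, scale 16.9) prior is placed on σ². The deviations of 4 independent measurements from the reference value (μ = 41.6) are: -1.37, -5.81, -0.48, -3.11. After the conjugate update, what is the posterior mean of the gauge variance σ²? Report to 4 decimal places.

4.2200

With known mean μ and an Inverse-Gamma(α, β) prior on σ², the Normal likelihood is conjugate: posterior is Inv-Gamma(α + n/2, β + Σ(xᵢ−μ)²/2).
Σ(xᵢ−μ)² = (-1.37)² + (-5.81)² + (-0.48)² + (-3.11)² = 45.5355.
Posterior: Inv-Gamma(8.4 + 4/2, 16.9 + 45.5355/2) = Inv-Gamma(10.40, 39.66775).
E[σ²|data] = β/(α−1) = 39.66775/9.40 = 4.2200.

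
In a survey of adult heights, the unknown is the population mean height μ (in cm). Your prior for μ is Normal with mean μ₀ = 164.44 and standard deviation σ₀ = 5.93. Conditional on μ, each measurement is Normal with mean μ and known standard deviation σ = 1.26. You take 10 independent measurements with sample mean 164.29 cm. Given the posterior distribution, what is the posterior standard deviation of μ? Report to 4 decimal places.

0.3976

For Normal data with known variance σ², a Normal(μ₀, σ₀²) prior on μ is conjugate. Posterior precision = 1/σ₀² + n/σ²; posterior mean is the precision-weighted average of μ₀ and x̄.
σ₀² = 5.93² = 35.1649, σ² = 1.26² = 1.5876; σ² + n·σ₀² = 1.5876 + 10·35.1649 = 353.2366.
Posterior precision = 1/σ₀² + n/σ² = 1/35.1649 + 10/1.5876 = (σ² + n·σ₀²)/(σ₀²σ²) = 353.2366/(35.1649·1.5876); posterior variance σₙ² = σ₀²σ²/(σ² + n·σ₀²) = 35.1649·1.5876/353.2366 = 0.158046.
Posterior SD = √σₙ² = √(35.1649·1.5876/353.2366) = 0.3976.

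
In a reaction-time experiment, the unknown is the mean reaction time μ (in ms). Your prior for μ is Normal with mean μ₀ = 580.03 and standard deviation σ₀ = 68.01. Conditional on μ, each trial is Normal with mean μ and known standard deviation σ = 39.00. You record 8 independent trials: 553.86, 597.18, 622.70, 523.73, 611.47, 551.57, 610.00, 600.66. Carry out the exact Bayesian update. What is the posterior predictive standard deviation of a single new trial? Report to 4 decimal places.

For Normal data with known variance σ², a Normal(μ₀, σ₀²) prior on μ is conjugate. Posterior precision = 1/σ₀² + n/σ²; posterior mean is the precision-weighted average of μ₀ and x̄.
σ₀² = 68.01² = 4625.3601, σ² = 39.00² = 1521; σ² + n·σ₀² = 1521 + 8·4625.3601 = 38523.8808.
Posterior precision = 1/σ₀² + n/σ² = 1/4625.3601 + 8/1521 = (σ² + n·σ₀²)/(σ₀²σ²) = 38523.8808/(4625.3601·1521); posterior variance σₙ² = σ₀²σ²/(σ² + n·σ₀²) = 4625.3601·1521/38523.8808 = 182.618484.
Predictive variance for one new observation = σₙ² + σ² = 4625.3601·1521/38523.8808 + 1521 = σ²·(σ₀² + 38523.8808)/38523.8808 = 1521·43149.2409/38523.8808 = 1703.618484; SD = √(1521·43149.2409/38523.8808) = 41.2749.

41.2749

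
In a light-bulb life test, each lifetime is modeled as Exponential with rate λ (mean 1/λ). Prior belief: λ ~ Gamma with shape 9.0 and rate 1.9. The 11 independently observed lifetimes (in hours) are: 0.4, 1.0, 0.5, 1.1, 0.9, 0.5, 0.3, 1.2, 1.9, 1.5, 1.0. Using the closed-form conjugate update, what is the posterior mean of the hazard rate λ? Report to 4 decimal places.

1.6393

With a Gamma(shape α, rate β) prior on the exponential rate λ, the posterior after n observations with total T = Σxᵢ is Gamma(α+n, β+T).
Sum of observations T = 10.3 hours; n = 11.
Posterior: Gamma(9.0+11, 1.9+10.3) = Gamma(20.0, 12.2).
Posterior mean of λ = α/β = 20.0/12.2 = 1.6393.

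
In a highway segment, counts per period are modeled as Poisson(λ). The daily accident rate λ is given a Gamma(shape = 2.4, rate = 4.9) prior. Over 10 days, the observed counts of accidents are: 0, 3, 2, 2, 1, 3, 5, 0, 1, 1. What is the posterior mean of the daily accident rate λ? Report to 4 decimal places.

1.3691

With a Gamma(shape α, rate β) prior, the Poisson likelihood is conjugate: the posterior is Gamma(α + ΣXᵢ, β + n).
Sum of counts S = 18 over n = 10 days.
Posterior: Gamma(α+S, β+n) = Gamma(2.4+18, 4.9+10) = Gamma(20.4, 14.9).
Posterior mean = α/β = 20.4/14.9 = 1.3691.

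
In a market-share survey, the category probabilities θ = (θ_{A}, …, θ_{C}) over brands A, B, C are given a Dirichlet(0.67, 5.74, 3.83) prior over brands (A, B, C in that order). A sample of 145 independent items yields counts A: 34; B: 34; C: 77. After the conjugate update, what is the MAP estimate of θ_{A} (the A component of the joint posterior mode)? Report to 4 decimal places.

The Dirichlet prior is conjugate to the Multinomial likelihood: each posterior αⱼ = prior αⱼ + observed count nⱼ.
Posterior concentration: (34.67, 39.74, 80.83), total = 155.24.
Joint mode component: (α_{A}−1)/(Σα−K) = 33.67/152.24 = 0.2212.

0.2212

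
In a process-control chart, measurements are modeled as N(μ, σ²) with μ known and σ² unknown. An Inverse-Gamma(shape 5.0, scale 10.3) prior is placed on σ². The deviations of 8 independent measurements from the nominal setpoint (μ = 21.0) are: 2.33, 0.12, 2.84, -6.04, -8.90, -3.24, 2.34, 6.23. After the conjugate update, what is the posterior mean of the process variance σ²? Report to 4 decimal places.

12.7867

With known mean μ and an Inverse-Gamma(α, β) prior on σ², the Normal likelihood is conjugate: posterior is Inv-Gamma(α + n/2, β + Σ(xᵢ−μ)²/2).
Σ(xᵢ−μ)² = (2.33)² + (0.12)² + (2.84)² + (-6.04)² + (-8.90)² + (-3.24)² + (2.34)² + (6.23)² = 183.9866.
Posterior: Inv-Gamma(5.0 + 8/2, 10.3 + 183.9866/2) = Inv-Gamma(9.00, 102.29330).
E[σ²|data] = β/(α−1) = 102.29330/8.00 = 12.7867.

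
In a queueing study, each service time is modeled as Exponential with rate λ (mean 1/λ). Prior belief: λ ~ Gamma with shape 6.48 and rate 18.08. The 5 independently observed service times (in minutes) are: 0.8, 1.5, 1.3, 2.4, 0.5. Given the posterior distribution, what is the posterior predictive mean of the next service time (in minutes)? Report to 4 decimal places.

With a Gamma(shape α, rate β) prior on the exponential rate λ, the posterior after n observations with total T = Σxᵢ is Gamma(α+n, β+T).
Sum of observations T = 6.5 minutes; n = 5.
Posterior: Gamma(6.48+5, 18.08+6.5) = Gamma(11.48, 24.58).
The predictive distribution for the next observation is Lomax; its mean is β/(α−1) = 24.58/10.48 = 2.3454.

2.3454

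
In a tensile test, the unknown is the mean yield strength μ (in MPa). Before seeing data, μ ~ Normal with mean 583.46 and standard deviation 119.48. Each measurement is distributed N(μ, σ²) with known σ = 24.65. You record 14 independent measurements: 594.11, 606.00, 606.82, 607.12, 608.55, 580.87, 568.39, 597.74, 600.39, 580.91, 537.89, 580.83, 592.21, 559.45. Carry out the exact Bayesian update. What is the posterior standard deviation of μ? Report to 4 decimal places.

For Normal data with known variance σ², a Normal(μ₀, σ₀²) prior on μ is conjugate. Posterior precision = 1/σ₀² + n/σ²; posterior mean is the precision-weighted average of μ₀ and x̄.
σ₀² = 119.48² = 14275.4704, σ² = 24.65² = 607.6225; σ² + n·σ₀² = 607.6225 + 14·14275.4704 = 200464.2081.
Posterior precision = 1/σ₀² + n/σ² = 1/14275.4704 + 14/607.6225 = (σ² + n·σ₀²)/(σ₀²σ²) = 200464.2081/(14275.4704·607.6225); posterior variance σₙ² = σ₀²σ²/(σ² + n·σ₀²) = 14275.4704·607.6225/200464.2081 = 43.270054.
Posterior SD = √σₙ² = √(14275.4704·607.6225/200464.2081) = 6.5780.

6.5780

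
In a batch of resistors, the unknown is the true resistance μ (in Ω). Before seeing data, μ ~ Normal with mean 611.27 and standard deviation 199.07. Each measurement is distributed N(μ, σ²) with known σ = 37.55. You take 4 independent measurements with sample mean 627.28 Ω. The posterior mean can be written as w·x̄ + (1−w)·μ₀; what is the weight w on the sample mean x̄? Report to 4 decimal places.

0.9912

For Normal data with known variance σ², a Normal(μ₀, σ₀²) prior on μ is conjugate. Posterior precision = 1/σ₀² + n/σ²; posterior mean is the precision-weighted average of μ₀ and x̄.
σ₀² = 199.07² = 39628.8649, σ² = 37.55² = 1410.0025. Prior precision 1/σ₀² = 1/39628.8649; data precision n/σ² = 4/1410.0025.
w = (n/σ²)/(1/σ₀² + n/σ²) = n·σ₀²/(σ² + n·σ₀²) = 4·39628.8649/(1410.0025 + 4·39628.8649) = 158515.4596/159925.4621 = 0.9912.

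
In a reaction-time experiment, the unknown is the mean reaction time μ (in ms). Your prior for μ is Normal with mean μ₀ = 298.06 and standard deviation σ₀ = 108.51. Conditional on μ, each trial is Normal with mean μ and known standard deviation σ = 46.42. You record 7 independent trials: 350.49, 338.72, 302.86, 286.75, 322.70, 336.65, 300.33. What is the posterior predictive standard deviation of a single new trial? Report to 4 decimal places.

For Normal data with known variance σ², a Normal(μ₀, σ₀²) prior on μ is conjugate. Posterior precision = 1/σ₀² + n/σ²; posterior mean is the precision-weighted average of μ₀ and x̄.
σ₀² = 108.51² = 11774.4201, σ² = 46.42² = 2154.8164; σ² + n·σ₀² = 2154.8164 + 7·11774.4201 = 84575.7571.
Posterior precision = 1/σ₀² + n/σ² = 1/11774.4201 + 7/2154.8164 = (σ² + n·σ₀²)/(σ₀²σ²) = 84575.7571/(11774.4201·2154.8164); posterior variance σₙ² = σ₀²σ²/(σ² + n·σ₀²) = 11774.4201·2154.8164/84575.7571 = 299.988016.
Predictive variance for one new observation = σₙ² + σ² = 11774.4201·2154.8164/84575.7571 + 2154.8164 = σ²·(σ₀² + 84575.7571)/84575.7571 = 2154.8164·96350.1772/84575.7571 = 2454.804416; SD = √(2154.8164·96350.1772/84575.7571) = 49.5460.

49.5460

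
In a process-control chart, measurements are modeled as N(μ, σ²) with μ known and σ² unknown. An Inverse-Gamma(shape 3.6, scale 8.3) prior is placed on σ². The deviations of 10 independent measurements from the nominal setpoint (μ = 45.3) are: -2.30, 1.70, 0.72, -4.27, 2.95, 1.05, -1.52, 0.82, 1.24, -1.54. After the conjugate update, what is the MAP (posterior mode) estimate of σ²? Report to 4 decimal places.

3.1369

With known mean μ and an Inverse-Gamma(α, β) prior on σ², the Normal likelihood is conjugate: posterior is Inv-Gamma(α + n/2, β + Σ(xᵢ−μ)²/2).
Σ(xᵢ−μ)² = (-2.30)² + (1.70)² + (0.72)² + (-4.27)² + (2.95)² + (1.05)² + (-1.52)² + (0.82)² + (1.24)² + (-1.54)² = 43.6283.
Posterior: Inv-Gamma(3.6 + 10/2, 8.3 + 43.6283/2) = Inv-Gamma(8.60, 30.11415).
Mode = β/(α+1) = 30.11415/9.60 = 3.1369.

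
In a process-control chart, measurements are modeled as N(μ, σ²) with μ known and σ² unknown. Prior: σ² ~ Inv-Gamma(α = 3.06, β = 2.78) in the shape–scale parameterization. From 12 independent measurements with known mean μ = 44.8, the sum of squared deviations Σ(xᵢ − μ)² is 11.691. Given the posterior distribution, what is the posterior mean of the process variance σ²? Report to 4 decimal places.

1.0702

With known mean μ and an Inverse-Gamma(α, β) prior on σ², the Normal likelihood is conjugate: posterior is Inv-Gamma(α + n/2, β + Σ(xᵢ−μ)²/2).
Posterior: Inv-Gamma(3.06 + 12/2, 2.78 + 11.691/2) = Inv-Gamma(9.06, 8.6255).
E[σ²|data] = β/(α−1) = 8.6255/8.06 = 1.0702.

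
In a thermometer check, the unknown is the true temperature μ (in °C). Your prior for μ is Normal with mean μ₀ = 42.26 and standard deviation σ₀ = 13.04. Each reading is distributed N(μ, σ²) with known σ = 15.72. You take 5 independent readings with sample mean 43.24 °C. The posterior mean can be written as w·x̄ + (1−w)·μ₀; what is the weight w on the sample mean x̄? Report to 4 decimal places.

0.7748

For Normal data with known variance σ², a Normal(μ₀, σ₀²) prior on μ is conjugate. Posterior precision = 1/σ₀² + n/σ²; posterior mean is the precision-weighted average of μ₀ and x̄.
σ₀² = 13.04² = 170.0416, σ² = 15.72² = 247.1184. Prior precision 1/σ₀² = 1/170.0416; data precision n/σ² = 5/247.1184.
w = (n/σ²)/(1/σ₀² + n/σ²) = n·σ₀²/(σ² + n·σ₀²) = 5·170.0416/(247.1184 + 5·170.0416) = 850.208/1097.3264 = 0.7748.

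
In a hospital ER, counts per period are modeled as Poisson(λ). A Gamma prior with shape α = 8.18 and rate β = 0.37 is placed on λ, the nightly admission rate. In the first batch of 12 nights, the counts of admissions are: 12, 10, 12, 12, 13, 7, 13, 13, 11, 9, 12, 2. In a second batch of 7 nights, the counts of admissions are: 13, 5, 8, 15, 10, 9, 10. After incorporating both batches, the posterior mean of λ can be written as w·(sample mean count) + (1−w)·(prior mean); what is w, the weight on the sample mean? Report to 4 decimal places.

With a Gamma(shape α, rate β) prior, the Poisson likelihood is conjugate: the posterior is Gamma(α + ΣXᵢ, β + n).
Total number of nights: n = 12 + 7 = 19.
Posterior mean = (α₀+S)/(β₀+n) = [n/(β₀+n)]·(S/n) + [β₀/(β₀+n)]·(α₀/β₀), so only n and β₀ enter the weight.
Weight on data w = n/(β₀+n) = 19/(0.37+19) = 19/19.37 = 0.9809.

0.9809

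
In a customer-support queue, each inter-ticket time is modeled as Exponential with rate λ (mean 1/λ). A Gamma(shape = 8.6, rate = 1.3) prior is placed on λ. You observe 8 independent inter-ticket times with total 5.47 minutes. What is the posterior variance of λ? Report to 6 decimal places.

0.362185

With a Gamma(shape α, rate β) prior on the exponential rate λ, the posterior after n observations with total T = Σxᵢ is Gamma(α+n, β+T).
Posterior: Gamma(8.6+8, 1.3+5.47) = Gamma(16.6, 6.77).
Var = α/β² = 0.362185.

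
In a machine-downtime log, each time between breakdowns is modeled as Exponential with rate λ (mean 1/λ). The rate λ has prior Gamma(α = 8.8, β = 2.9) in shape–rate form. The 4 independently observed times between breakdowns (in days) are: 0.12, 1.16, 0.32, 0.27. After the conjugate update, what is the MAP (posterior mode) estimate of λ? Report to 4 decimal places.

2.4738

With a Gamma(shape α, rate β) prior on the exponential rate λ, the posterior after n observations with total T = Σxᵢ is Gamma(α+n, β+T).
Sum of observations T = 1.87 days; n = 4.
Posterior: Gamma(8.8+4, 2.9+1.87) = Gamma(12.8, 4.77).
Mode = (α−1)/β = 2.4738.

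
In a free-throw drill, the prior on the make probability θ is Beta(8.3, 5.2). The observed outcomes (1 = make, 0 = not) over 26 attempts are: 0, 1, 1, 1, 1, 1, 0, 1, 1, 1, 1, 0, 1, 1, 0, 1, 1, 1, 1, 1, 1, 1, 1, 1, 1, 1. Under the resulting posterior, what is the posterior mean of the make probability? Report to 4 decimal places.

The Beta prior is conjugate to a Binomial/Bernoulli likelihood; the update adds successes to α and failures to β.
Posterior: Beta(α+k, β+n−k) = Beta(8.3+22, 5.2+4) = Beta(30.3, 9.2).
Posterior mean = α/(α+β) = 30.3/39.5 = 0.7671.

0.7671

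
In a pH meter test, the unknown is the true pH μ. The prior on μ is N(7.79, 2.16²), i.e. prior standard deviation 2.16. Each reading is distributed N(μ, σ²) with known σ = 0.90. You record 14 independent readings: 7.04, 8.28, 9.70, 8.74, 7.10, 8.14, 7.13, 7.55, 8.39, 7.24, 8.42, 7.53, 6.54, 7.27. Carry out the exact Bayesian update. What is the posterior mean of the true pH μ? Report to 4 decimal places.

For Normal data with known variance σ², a Normal(μ₀, σ₀²) prior on μ is conjugate. Posterior precision = 1/σ₀² + n/σ²; posterior mean is the precision-weighted average of μ₀ and x̄.
Σxᵢ = 7.04 + 8.28 + 9.70 + 8.74 + 7.10 + 8.14 + 7.13 + 7.55 + 8.39 + 7.24 + 8.42 + 7.53 + 6.54 + 7.27 = 109.07, so n·x̄ = 109.07.
σ₀² = 2.16² = 4.6656, σ² = 0.90² = 0.81; σ² + n·σ₀² = 0.81 + 14·4.6656 = 66.1284.
Posterior mean = (μ₀/σ₀² + n·x̄/σ²)/(1/σ₀² + n/σ²) = (σ²·μ₀ + σ₀²·n·x̄)/(σ² + n·σ₀²) = (0.81·7.79 + 4.6656·109.07)/66.1284 = 515.186892/66.1284 = 7.7907.

7.7907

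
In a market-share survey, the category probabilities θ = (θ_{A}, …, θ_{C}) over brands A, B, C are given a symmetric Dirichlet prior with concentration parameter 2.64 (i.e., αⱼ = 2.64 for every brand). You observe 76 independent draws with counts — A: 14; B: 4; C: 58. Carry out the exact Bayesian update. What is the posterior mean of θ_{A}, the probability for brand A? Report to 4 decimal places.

0.1983

The Dirichlet prior is conjugate to the Multinomial likelihood: each posterior αⱼ = prior αⱼ + observed count nⱼ.
Posterior concentration: (16.64, 6.64, 60.64), total = 83.92.
E[θ_{A}|data] = α_{A}/Σα = 16.64/83.92 = 0.1983.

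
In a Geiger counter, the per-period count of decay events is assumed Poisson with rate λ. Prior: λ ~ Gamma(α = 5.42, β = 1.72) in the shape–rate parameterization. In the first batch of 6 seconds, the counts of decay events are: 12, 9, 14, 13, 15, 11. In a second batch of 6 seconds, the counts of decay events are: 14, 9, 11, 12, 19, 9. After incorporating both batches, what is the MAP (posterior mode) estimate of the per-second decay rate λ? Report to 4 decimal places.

11.1093

With a Gamma(shape α, rate β) prior, the Poisson likelihood is conjugate: the posterior is Gamma(α + ΣXᵢ, β + n).
Batch 1: sum of counts S = 74 over n = 6 seconds.
After batch 1: Gamma(α+S, β+n) = Gamma(5.42+74, 1.72+6) = Gamma(79.42, 7.72).
Batch 2: sum of counts S = 74 over n = 6 seconds.
After batch 2: Gamma(α+S, β+n) = Gamma(79.42+74, 7.72+6) = Gamma(153.42, 13.72).
Mode of Gamma(α,β) for α≥1 is (α−1)/β = 152.42/13.72 = 11.1093.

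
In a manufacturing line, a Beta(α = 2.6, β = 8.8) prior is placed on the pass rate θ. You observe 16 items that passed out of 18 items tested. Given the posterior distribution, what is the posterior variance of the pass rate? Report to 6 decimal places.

0.007645

The Beta prior is conjugate to a Binomial/Bernoulli likelihood; the update adds successes to α and failures to β.
Posterior: Beta(α+k, β+n−k) = Beta(2.6+16, 8.8+2) = Beta(18.6, 10.8).
Var = αβ/((α+β)²(α+β+1)) = 18.6·10.8/(29.4²·30.4) = 0.007645.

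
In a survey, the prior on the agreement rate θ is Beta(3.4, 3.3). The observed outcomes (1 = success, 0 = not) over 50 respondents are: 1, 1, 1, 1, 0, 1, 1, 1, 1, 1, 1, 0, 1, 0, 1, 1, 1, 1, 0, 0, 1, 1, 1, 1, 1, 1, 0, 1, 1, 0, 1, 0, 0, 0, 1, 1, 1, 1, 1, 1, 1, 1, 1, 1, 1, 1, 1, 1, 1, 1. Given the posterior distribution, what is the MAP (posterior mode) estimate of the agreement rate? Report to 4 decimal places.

The Beta prior is conjugate to a Binomial/Bernoulli likelihood; the update adds successes to α and failures to β.
Posterior: Beta(α+k, β+n−k) = Beta(3.4+40, 3.3+10) = Beta(43.4, 13.3).
Mode of Beta(a,b) for a,b>1 is (a−1)/(a+b−2) = 42.4/54.7 = 0.7751.

0.7751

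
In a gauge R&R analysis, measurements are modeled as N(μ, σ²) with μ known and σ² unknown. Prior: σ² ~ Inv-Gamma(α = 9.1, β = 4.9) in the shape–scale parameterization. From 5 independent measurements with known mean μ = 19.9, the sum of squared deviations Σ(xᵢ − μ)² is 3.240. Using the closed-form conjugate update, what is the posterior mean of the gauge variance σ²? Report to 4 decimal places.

With known mean μ and an Inverse-Gamma(α, β) prior on σ², the Normal likelihood is conjugate: posterior is Inv-Gamma(α + n/2, β + Σ(xᵢ−μ)²/2).
Posterior: Inv-Gamma(9.1 + 5/2, 4.9 + 3.240/2) = Inv-Gamma(11.60, 6.5200).
E[σ²|data] = β/(α−1) = 6.5200/10.60 = 0.6151.

0.6151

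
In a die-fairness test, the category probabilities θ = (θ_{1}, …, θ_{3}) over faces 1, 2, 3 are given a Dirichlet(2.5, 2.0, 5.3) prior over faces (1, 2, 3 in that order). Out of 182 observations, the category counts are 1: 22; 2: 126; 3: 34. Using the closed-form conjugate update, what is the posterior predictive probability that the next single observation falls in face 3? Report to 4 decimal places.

The Dirichlet prior is conjugate to the Multinomial likelihood: each posterior αⱼ = prior αⱼ + observed count nⱼ.
Posterior concentration: (24.5, 128.0, 39.3), total = 191.8.
P(next = 3 | data) = α_{3}/Σα = 0.2049.

0.2049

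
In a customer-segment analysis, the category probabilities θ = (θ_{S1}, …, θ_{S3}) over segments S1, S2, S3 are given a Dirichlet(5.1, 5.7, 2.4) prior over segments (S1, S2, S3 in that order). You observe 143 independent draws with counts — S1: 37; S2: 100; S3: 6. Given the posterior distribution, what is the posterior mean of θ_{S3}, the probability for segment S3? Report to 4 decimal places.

0.0538

The Dirichlet prior is conjugate to the Multinomial likelihood: each posterior αⱼ = prior αⱼ + observed count nⱼ.
Posterior concentration: (42.1, 105.7, 8.4), total = 156.2.
E[θ_{S3}|data] = α_{S3}/Σα = 8.4/156.2 = 0.0538.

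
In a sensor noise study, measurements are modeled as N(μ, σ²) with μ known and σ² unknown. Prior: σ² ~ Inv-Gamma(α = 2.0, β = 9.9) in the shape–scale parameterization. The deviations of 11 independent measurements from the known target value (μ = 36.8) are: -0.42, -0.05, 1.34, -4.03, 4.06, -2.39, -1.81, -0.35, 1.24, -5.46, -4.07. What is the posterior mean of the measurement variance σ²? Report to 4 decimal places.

8.5788

With known mean μ and an Inverse-Gamma(α, β) prior on σ², the Normal likelihood is conjugate: posterior is Inv-Gamma(α + n/2, β + Σ(xᵢ−μ)²/2).
Σ(xᵢ−μ)² = (-0.42)² + (-0.05)² + (1.34)² + (-4.03)² + (4.06)² + (-2.39)² + (-1.81)² + (-0.35)² + (1.24)² + (-5.46)² + (-4.07)² = 91.7238.
Posterior: Inv-Gamma(2.0 + 11/2, 9.9 + 91.7238/2) = Inv-Gamma(7.50, 55.76190).
E[σ²|data] = β/(α−1) = 55.76190/6.50 = 8.5788.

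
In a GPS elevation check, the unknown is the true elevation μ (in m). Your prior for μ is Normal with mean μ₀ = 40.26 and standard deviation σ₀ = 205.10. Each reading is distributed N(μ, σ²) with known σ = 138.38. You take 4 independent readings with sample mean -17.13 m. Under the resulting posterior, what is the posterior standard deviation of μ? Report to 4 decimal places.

65.5600

For Normal data with known variance σ², a Normal(μ₀, σ₀²) prior on μ is conjugate. Posterior precision = 1/σ₀² + n/σ²; posterior mean is the precision-weighted average of μ₀ and x̄.
σ₀² = 205.10² = 42066.01, σ² = 138.38² = 19149.0244; σ² + n·σ₀² = 19149.0244 + 4·42066.01 = 187413.0644.
Posterior precision = 1/σ₀² + n/σ² = 1/42066.01 + 4/19149.0244 = (σ² + n·σ₀²)/(σ₀²σ²) = 187413.0644/(42066.01·19149.0244); posterior variance σₙ² = σ₀²σ²/(σ² + n·σ₀²) = 42066.01·19149.0244/187413.0644 = 4298.115793.
Posterior SD = √σₙ² = √(42066.01·19149.0244/187413.0644) = 65.5600.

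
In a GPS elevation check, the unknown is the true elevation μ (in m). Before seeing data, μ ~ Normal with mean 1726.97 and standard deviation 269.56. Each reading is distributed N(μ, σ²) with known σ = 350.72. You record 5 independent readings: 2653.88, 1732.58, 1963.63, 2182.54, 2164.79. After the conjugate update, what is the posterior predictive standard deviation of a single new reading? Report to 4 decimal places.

For Normal data with known variance σ², a Normal(μ₀, σ₀²) prior on μ is conjugate. Posterior precision = 1/σ₀² + n/σ²; posterior mean is the precision-weighted average of μ₀ and x̄.
σ₀² = 269.56² = 72662.5936, σ² = 350.72² = 123004.5184; σ² + n·σ₀² = 123004.5184 + 5·72662.5936 = 486317.4864.
Posterior precision = 1/σ₀² + n/σ² = 1/72662.5936 + 5/123004.5184 = (σ² + n·σ₀²)/(σ₀²σ²) = 486317.4864/(72662.5936·123004.5184); posterior variance σₙ² = σ₀²σ²/(σ² + n·σ₀²) = 72662.5936·123004.5184/486317.4864 = 18378.585145.
Predictive variance for one new observation = σₙ² + σ² = 72662.5936·123004.5184/486317.4864 + 123004.5184 = σ²·(σ₀² + 486317.4864)/486317.4864 = 123004.5184·558980.08/486317.4864 = 141383.103545; SD = √(123004.5184·558980.08/486317.4864) = 376.0094.

376.0094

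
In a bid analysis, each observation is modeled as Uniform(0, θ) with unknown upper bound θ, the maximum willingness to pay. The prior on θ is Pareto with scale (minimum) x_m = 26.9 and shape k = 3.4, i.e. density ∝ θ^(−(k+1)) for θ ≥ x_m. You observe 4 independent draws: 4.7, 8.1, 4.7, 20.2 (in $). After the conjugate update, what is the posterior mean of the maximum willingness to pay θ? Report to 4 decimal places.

A Pareto(scale x_m, shape k) prior on the upper bound θ of Uniform(0, θ) is conjugate: posterior is Pareto(max(x_m, max xᵢ), k + n).
Sample maximum = 20.2; prior scale x_m = 26.9 → posterior scale = max = 26.9.
Posterior shape = 3.4 + 4 = 7.4.
E[θ|data] = k·x_m/(k−1) = 7.4·26.9/6.4 = 31.1031.

31.1031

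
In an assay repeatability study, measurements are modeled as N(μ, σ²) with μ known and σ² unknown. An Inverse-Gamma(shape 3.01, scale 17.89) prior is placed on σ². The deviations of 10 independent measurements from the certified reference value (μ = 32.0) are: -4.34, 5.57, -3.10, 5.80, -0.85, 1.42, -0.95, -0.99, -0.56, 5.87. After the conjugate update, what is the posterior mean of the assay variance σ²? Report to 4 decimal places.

12.0030

With known mean μ and an Inverse-Gamma(α, β) prior on σ², the Normal likelihood is conjugate: posterior is Inv-Gamma(α + n/2, β + Σ(xᵢ−μ)²/2).
Σ(xᵢ−μ)² = (-4.34)² + (5.57)² + (-3.10)² + (5.80)² + (-0.85)² + (1.42)² + (-0.95)² + (-0.99)² + (-0.56)² + (5.87)² = 132.5025.
Posterior: Inv-Gamma(3.01 + 10/2, 17.89 + 132.5025/2) = Inv-Gamma(8.01, 84.14125).
E[σ²|data] = β/(α−1) = 84.14125/7.01 = 12.0030.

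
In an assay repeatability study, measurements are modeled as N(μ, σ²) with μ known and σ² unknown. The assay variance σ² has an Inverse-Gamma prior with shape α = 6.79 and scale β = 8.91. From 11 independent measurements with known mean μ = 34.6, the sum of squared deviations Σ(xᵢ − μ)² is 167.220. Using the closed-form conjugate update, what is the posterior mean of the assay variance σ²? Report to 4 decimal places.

8.1949

With known mean μ and an Inverse-Gamma(α, β) prior on σ², the Normal likelihood is conjugate: posterior is Inv-Gamma(α + n/2, β + Σ(xᵢ−μ)²/2).
Posterior: Inv-Gamma(6.79 + 11/2, 8.91 + 167.220/2) = Inv-Gamma(12.29, 92.5200).
E[σ²|data] = β/(α−1) = 92.5200/11.29 = 8.1949.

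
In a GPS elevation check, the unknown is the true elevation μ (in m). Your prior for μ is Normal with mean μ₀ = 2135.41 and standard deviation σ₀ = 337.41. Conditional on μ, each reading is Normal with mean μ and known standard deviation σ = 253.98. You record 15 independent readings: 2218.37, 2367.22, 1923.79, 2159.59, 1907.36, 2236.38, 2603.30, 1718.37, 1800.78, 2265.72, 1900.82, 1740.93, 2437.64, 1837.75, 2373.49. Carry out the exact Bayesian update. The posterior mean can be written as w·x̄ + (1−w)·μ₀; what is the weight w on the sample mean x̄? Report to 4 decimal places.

For Normal data with known variance σ², a Normal(μ₀, σ₀²) prior on μ is conjugate. Posterior precision = 1/σ₀² + n/σ²; posterior mean is the precision-weighted average of μ₀ and x̄.
σ₀² = 337.41² = 113845.5081, σ² = 253.98² = 64505.8404. Prior precision 1/σ₀² = 1/113845.5081; data precision n/σ² = 15/64505.8404.
w = (n/σ²)/(1/σ₀² + n/σ²) = n·σ₀²/(σ² + n·σ₀²) = 15·113845.5081/(64505.8404 + 15·113845.5081) = 1707682.6215/1772188.4619 = 0.9636.

0.9636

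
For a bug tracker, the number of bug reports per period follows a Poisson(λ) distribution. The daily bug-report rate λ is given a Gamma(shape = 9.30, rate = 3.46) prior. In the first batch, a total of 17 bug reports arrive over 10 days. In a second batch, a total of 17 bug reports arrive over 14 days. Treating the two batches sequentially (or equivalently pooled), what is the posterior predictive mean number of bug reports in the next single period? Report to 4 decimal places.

1.5768

With a Gamma(shape α, rate β) prior, the Poisson likelihood is conjugate: the posterior is Gamma(α + ΣXᵢ, β + n).
After batch 1: Gamma(α+S, β+n) = Gamma(9.30+17, 3.46+10) = Gamma(26.30, 13.46).
After batch 2: Gamma(α+S, β+n) = Gamma(26.30+17, 13.46+14) = Gamma(43.30, 27.46).
The predictive distribution for one future period is NegBinom with mean α/β = 1.5768.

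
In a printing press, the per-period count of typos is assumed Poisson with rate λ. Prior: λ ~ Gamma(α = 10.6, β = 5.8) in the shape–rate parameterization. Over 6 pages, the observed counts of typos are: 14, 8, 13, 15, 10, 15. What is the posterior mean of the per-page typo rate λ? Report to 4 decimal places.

7.2542

With a Gamma(shape α, rate β) prior, the Poisson likelihood is conjugate: the posterior is Gamma(α + ΣXᵢ, β + n).
Sum of counts S = 75 over n = 6 pages.
Posterior: Gamma(α+S, β+n) = Gamma(10.6+75, 5.8+6) = Gamma(85.6, 11.8).
Posterior mean = α/β = 85.6/11.8 = 7.2542.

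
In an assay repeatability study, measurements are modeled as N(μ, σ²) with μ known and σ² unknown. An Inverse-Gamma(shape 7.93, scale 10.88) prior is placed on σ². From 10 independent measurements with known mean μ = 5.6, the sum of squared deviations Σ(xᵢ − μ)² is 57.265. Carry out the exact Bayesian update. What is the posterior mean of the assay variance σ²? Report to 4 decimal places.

With known mean μ and an Inverse-Gamma(α, β) prior on σ², the Normal likelihood is conjugate: posterior is Inv-Gamma(α + n/2, β + Σ(xᵢ−μ)²/2).
Posterior: Inv-Gamma(7.93 + 10/2, 10.88 + 57.265/2) = Inv-Gamma(12.93, 39.5125).
E[σ²|data] = β/(α−1) = 39.5125/11.93 = 3.3120.

3.3120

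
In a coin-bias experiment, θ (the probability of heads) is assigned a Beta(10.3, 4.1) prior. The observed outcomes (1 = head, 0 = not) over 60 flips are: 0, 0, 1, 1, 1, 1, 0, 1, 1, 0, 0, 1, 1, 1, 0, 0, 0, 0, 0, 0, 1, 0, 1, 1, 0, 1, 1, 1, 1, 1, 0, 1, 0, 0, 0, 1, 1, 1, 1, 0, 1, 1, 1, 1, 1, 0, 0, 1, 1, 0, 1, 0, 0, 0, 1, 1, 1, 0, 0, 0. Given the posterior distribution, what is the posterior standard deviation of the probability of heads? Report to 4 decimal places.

The Beta prior is conjugate to a Binomial/Bernoulli likelihood; the update adds successes to α and failures to β.
Posterior: Beta(α+k, β+n−k) = Beta(10.3+33, 4.1+27) = Beta(43.3, 31.1).
Var = αβ/((α+β)²(α+β+1)) = 43.3·31.1/(74.4²·75.4) = 0.00322650; SD = √0.00322650 = 0.0568.

0.0568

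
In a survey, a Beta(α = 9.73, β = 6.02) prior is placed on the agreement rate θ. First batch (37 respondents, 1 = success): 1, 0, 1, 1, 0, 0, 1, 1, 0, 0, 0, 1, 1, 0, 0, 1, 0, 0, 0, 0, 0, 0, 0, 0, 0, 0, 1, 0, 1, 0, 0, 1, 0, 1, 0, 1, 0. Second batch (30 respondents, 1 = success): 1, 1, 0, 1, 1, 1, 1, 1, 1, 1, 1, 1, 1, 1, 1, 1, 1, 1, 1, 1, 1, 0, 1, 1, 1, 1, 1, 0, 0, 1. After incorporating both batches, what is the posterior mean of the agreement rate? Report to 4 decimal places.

The Beta prior is conjugate to a Binomial/Bernoulli likelihood; the update adds successes to α and failures to β.
After batch 1: Beta(9.73+13, 6.02+24) = Beta(22.73, 30.02).
After batch 2: Beta(22.73+26, 30.02+4) = Beta(48.73, 34.02).
Posterior mean = α/(α+β) = 48.73/82.75 = 0.5889.

0.5889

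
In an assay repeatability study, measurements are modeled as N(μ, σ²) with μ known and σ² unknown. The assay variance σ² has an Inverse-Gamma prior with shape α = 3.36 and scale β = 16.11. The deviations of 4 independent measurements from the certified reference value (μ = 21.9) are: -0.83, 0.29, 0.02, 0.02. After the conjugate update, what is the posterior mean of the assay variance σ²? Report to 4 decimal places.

3.7837

With known mean μ and an Inverse-Gamma(α, β) prior on σ², the Normal likelihood is conjugate: posterior is Inv-Gamma(α + n/2, β + Σ(xᵢ−μ)²/2).
Σ(xᵢ−μ)² = (-0.83)² + (0.29)² + (0.02)² + (0.02)² = 0.7738.
Posterior: Inv-Gamma(3.36 + 4/2, 16.11 + 0.7738/2) = Inv-Gamma(5.36, 16.49690).
E[σ²|data] = β/(α−1) = 16.49690/4.36 = 3.7837.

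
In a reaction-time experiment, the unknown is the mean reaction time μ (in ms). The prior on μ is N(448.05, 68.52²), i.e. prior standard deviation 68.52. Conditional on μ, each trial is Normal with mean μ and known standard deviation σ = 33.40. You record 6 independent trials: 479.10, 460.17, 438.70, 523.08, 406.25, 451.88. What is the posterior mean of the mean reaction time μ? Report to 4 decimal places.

459.4133

For Normal data with known variance σ², a Normal(μ₀, σ₀²) prior on μ is conjugate. Posterior precision = 1/σ₀² + n/σ²; posterior mean is the precision-weighted average of μ₀ and x̄.
Σxᵢ = 479.10 + 460.17 + 438.70 + 523.08 + 406.25 + 451.88 = 2759.18, so n·x̄ = 2759.18.
σ₀² = 68.52² = 4694.9904, σ² = 33.40² = 1115.56; σ² + n·σ₀² = 1115.56 + 6·4694.9904 = 29285.5024.
Posterior mean = (μ₀/σ₀² + n·x̄/σ²)/(1/σ₀² + n/σ²) = (σ²·μ₀ + σ₀²·n·x̄)/(σ² + n·σ₀²) = (1115.56·448.05 + 4694.9904·2759.18)/29285.5024 = 13454150.269872/29285.5024 = 459.4133.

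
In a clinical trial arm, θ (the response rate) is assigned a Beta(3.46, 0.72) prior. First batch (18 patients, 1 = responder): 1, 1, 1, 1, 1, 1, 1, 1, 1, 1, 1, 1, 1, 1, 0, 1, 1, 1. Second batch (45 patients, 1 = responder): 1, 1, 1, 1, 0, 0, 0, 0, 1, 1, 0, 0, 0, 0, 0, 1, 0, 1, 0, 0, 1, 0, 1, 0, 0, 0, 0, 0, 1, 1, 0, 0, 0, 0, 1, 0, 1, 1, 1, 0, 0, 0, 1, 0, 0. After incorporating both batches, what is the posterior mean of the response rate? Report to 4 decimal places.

0.5576

The Beta prior is conjugate to a Binomial/Bernoulli likelihood; the update adds successes to α and failures to β.
After batch 1: Beta(3.46+17, 0.72+1) = Beta(20.46, 1.72).
After batch 2: Beta(20.46+17, 1.72+28) = Beta(37.46, 29.72).
Posterior mean = α/(α+β) = 37.46/67.18 = 0.5576.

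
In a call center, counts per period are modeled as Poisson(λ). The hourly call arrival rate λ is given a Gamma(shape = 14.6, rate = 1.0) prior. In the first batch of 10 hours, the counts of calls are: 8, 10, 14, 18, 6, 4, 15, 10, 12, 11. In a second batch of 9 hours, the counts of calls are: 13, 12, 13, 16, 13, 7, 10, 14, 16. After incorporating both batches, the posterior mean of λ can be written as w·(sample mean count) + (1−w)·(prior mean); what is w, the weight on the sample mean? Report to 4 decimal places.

With a Gamma(shape α, rate β) prior, the Poisson likelihood is conjugate: the posterior is Gamma(α + ΣXᵢ, β + n).
Total number of hours: n = 10 + 9 = 19.
Posterior mean = (α₀+S)/(β₀+n) = [n/(β₀+n)]·(S/n) + [β₀/(β₀+n)]·(α₀/β₀), so only n and β₀ enter the weight.
Weight on data w = n/(β₀+n) = 19/(1.0+19) = 19/20.0 = 0.9500.

0.9500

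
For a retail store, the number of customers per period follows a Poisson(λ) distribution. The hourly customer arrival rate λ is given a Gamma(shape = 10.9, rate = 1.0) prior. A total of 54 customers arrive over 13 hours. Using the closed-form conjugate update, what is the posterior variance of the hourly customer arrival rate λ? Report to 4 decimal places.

0.3311

With a Gamma(shape α, rate β) prior, the Poisson likelihood is conjugate: the posterior is Gamma(α + ΣXᵢ, β + n).
Posterior: Gamma(α+S, β+n) = Gamma(10.9+54, 1.0+13) = Gamma(64.9, 14.0).
Var = α/β² = 64.9/14.0² = 0.3311.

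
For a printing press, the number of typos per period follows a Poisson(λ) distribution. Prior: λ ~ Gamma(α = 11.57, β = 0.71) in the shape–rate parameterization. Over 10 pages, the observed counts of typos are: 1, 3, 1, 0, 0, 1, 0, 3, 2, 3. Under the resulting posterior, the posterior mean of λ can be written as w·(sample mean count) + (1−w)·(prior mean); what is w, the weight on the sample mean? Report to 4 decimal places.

With a Gamma(shape α, rate β) prior, the Poisson likelihood is conjugate: the posterior is Gamma(α + ΣXᵢ, β + n).
Posterior mean = (α₀+S)/(β₀+n) = [n/(β₀+n)]·(S/n) + [β₀/(β₀+n)]·(α₀/β₀), so only n and β₀ enter the weight.
Weight on data w = n/(β₀+n) = 10/(0.71+10) = 10/10.71 = 0.9337.

0.9337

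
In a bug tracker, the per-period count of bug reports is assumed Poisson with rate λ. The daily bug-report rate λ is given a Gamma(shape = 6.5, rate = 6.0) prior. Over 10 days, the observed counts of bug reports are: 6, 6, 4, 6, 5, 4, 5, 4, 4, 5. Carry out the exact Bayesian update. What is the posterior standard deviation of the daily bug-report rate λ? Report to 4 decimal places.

0.4656

With a Gamma(shape α, rate β) prior, the Poisson likelihood is conjugate: the posterior is Gamma(α + ΣXᵢ, β + n).
Sum of counts S = 49 over n = 10 days.
Posterior: Gamma(α+S, β+n) = Gamma(6.5+49, 6.0+10) = Gamma(55.5, 16.0).
SD = √α/β = √55.5/16.0 = 0.4656.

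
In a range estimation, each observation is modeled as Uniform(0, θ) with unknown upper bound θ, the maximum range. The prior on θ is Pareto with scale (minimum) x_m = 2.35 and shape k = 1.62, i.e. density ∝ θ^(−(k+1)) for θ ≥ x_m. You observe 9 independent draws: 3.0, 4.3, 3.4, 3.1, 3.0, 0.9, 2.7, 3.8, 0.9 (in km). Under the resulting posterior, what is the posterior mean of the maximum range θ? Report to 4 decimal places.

4.7470

A Pareto(scale x_m, shape k) prior on the upper bound θ of Uniform(0, θ) is conjugate: posterior is Pareto(max(x_m, max xᵢ), k + n).
Sample maximum = 4.3; prior scale x_m = 2.35 → posterior scale = max = 4.30.
Posterior shape = 1.62 + 9 = 10.62.
E[θ|data] = k·x_m/(k−1) = 10.62·4.30/9.62 = 4.7470.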